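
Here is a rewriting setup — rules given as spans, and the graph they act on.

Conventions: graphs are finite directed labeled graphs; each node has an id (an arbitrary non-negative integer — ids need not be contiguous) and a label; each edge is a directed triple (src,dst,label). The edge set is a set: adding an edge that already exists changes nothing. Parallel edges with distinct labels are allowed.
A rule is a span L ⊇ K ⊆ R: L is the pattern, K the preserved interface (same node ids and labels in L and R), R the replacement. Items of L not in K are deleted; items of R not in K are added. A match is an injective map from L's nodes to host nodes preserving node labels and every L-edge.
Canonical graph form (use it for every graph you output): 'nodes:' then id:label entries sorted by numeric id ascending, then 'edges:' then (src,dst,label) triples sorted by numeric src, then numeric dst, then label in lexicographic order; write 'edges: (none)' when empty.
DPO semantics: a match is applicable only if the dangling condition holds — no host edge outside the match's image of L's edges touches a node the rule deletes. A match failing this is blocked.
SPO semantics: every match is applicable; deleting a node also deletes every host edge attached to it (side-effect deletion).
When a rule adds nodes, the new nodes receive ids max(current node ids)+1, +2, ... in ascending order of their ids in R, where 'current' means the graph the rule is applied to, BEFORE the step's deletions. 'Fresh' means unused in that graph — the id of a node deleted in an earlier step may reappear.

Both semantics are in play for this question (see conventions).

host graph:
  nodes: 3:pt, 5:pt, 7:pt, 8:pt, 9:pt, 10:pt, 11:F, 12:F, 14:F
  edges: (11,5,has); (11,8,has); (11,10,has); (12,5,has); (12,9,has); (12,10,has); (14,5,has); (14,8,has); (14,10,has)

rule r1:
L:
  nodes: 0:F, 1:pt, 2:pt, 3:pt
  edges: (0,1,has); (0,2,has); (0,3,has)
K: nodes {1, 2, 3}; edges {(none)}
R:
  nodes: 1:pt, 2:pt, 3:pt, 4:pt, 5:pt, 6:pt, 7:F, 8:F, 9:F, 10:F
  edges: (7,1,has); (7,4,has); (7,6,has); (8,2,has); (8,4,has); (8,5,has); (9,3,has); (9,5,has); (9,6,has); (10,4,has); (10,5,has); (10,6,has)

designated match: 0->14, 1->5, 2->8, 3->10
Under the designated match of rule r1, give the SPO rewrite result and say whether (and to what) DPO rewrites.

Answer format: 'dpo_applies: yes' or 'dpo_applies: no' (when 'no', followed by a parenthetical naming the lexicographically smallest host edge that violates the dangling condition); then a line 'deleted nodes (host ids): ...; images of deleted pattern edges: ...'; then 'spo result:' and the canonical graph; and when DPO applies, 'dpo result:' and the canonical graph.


dpo_applies: yes
deleted nodes (host ids): 14; images of deleted pattern edges: (14,5,has); (14,8,has); (14,10,has)
spo result:
nodes: 3:pt, 5:pt, 7:pt, 8:pt, 9:pt, 10:pt, 11:F, 12:F, 15:pt, 16:pt, 17:pt, 18:F, 19:F, 20:F, 21:F
edges: (11,5,has); (11,8,has); (11,10,has); (12,5,has); (12,9,has); (12,10,has); (18,5,has); (18,15,has); (18,17,has); (19,8,has); (19,15,has); (19,16,has); (20,10,has); (20,16,has); (20,17,has); (21,15,has); (21,16,has); (21,17,has)
dpo result:
nodes: 3:pt, 5:pt, 7:pt, 8:pt, 9:pt, 10:pt, 11:F, 12:F, 15:pt, 16:pt, 17:pt, 18:F, 19:F, 20:F, 21:F
edges: (11,5,has); (11,8,has); (11,10,has); (12,5,has); (12,9,has); (12,10,has); (18,5,has); (18,15,has); (18,17,has); (19,8,has); (19,15,has); (19,16,has); (20,10,has); (20,16,has); (20,17,has); (21,15,has); (21,16,has); (21,17,has)


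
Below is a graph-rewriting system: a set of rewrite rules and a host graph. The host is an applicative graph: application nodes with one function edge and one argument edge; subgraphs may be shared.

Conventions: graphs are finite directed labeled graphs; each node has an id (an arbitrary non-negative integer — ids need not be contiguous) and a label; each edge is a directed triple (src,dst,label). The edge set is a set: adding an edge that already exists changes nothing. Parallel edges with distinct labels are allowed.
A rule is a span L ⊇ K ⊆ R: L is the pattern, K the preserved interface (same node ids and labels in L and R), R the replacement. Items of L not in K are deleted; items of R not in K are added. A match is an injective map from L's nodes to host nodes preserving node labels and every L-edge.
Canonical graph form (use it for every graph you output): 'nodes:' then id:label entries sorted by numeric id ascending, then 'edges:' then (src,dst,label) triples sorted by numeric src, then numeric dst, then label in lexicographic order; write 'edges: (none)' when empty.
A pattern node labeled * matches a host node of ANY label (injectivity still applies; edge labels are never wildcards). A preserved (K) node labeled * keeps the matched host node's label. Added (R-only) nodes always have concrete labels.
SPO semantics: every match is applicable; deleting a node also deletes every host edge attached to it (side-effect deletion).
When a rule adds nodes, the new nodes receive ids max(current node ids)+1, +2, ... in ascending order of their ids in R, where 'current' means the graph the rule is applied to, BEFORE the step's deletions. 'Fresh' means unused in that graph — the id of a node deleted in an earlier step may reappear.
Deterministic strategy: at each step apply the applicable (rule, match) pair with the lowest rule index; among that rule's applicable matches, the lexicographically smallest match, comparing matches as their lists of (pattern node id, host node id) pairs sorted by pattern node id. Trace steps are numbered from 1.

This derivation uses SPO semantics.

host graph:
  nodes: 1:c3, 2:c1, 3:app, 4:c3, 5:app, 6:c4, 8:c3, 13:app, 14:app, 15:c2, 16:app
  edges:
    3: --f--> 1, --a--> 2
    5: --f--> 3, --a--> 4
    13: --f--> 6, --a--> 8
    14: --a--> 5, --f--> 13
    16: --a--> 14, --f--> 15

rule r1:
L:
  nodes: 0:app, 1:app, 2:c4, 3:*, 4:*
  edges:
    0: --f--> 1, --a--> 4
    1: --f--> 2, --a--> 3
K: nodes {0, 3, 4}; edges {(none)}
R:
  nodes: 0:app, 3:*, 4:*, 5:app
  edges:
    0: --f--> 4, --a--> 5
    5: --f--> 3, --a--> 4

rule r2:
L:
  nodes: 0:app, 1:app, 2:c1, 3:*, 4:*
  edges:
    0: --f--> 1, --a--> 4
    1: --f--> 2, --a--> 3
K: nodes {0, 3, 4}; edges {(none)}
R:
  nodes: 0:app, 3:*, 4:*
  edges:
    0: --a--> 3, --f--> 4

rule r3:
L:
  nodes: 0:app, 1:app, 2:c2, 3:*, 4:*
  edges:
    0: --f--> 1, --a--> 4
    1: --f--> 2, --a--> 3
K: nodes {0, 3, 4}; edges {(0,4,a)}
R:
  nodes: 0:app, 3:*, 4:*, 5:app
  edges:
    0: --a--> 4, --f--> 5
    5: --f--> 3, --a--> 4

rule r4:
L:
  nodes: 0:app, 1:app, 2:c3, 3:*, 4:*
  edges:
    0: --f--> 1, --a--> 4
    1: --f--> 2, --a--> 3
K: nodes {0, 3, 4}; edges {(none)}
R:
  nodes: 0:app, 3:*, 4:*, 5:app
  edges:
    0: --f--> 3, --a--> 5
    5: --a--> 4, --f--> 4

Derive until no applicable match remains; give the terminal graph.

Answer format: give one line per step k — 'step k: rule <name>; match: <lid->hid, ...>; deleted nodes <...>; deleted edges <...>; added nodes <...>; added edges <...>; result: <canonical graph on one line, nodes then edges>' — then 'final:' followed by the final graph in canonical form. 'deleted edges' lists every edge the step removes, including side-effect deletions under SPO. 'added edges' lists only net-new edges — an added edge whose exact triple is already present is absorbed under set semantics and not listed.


step 1: rule r1; match: 0->14, 1->13, 2->6, 3->8, 4->5; deleted nodes 6, 13; deleted edges (13,6,f); (13,8,a); (14,5,a); (14,13,f); added nodes 17; added edges (14,5,f); (14,17,a); (17,5,a); (17,8,f); result: nodes: 1:c3, 2:c1, 3:app, 4:c3, 5:app, 8:c3, 14:app, 15:c2, 16:app, 17:app edges: (3,1,f); (3,2,a); (5,3,f); (5,4,a); (14,5,f); (14,17,a); (16,14,a); (16,15,f); (17,5,a); (17,8,f)
step 2: rule r4; match: 0->5, 1->3, 2->1, 3->2, 4->4; deleted nodes 1, 3; deleted edges (3,1,f); (3,2,a); (5,3,f); (5,4,a); added nodes 18; added edges (5,2,f); (5,18,a); (18,4,a); (18,4,f); result: nodes: 2:c1, 4:c3, 5:app, 8:c3, 14:app, 15:c2, 16:app, 17:app, 18:app edges: (5,2,f); (5,18,a); (14,5,f); (14,17,a); (16,14,a); (16,15,f); (17,5,a); (17,8,f); (18,4,a); (18,4,f)
step 3: rule r2; match: 0->14, 1->5, 2->2, 3->18, 4->17; deleted nodes 2, 5; deleted edges (5,2,f); (5,18,a); (14,5,f); (14,17,a); (17,5,a); added nodes (none); added edges (14,17,f); (14,18,a); result: nodes: 4:c3, 8:c3, 14:app, 15:c2, 16:app, 17:app, 18:app edges: (14,17,f); (14,18,a); (16,14,a); (16,15,f); (17,8,f); (18,4,a); (18,4,f)
final:
nodes: 4:c3, 8:c3, 14:app, 15:c2, 16:app, 17:app, 18:app
edges: (14,17,f); (14,18,a); (16,14,a); (16,15,f); (17,8,f); (18,4,a); (18,4,f)


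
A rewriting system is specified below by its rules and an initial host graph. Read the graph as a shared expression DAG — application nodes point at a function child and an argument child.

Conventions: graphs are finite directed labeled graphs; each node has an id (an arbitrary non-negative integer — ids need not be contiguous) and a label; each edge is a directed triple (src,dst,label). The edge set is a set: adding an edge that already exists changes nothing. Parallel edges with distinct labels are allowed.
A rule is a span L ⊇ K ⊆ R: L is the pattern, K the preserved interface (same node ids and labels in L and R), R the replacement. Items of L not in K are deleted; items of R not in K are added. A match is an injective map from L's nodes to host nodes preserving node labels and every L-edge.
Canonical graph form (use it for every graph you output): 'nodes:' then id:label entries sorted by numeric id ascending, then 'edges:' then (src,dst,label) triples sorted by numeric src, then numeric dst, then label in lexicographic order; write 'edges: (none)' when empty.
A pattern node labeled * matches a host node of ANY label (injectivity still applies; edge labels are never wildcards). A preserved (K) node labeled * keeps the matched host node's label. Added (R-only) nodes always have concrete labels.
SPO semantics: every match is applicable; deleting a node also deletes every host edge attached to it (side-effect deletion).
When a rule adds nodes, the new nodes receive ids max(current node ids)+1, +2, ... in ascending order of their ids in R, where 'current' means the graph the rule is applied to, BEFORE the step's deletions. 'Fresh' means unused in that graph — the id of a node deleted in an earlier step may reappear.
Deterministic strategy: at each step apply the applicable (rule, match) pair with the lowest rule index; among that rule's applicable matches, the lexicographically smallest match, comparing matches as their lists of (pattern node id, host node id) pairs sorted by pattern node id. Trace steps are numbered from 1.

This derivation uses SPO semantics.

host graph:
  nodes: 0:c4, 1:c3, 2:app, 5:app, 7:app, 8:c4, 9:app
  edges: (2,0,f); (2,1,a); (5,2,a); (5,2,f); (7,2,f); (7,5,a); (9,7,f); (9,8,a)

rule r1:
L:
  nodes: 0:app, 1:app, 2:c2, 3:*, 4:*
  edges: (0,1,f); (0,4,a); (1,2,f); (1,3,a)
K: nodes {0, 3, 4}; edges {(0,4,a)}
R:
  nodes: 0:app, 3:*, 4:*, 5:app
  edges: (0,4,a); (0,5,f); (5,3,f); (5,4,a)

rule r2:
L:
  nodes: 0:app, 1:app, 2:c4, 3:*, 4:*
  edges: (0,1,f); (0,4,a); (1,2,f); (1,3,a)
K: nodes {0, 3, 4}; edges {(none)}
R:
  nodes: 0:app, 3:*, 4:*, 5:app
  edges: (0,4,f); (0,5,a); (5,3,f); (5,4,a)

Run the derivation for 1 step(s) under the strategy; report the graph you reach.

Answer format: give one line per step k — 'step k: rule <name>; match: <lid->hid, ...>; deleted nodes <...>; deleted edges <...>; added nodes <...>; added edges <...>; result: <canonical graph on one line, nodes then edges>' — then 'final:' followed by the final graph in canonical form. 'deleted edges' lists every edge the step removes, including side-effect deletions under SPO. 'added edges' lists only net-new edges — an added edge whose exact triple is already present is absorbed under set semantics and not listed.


step 1: rule r2; match: 0->7, 1->2, 2->0, 3->1, 4->5; deleted nodes 0, 2; deleted edges (2,0,f); (2,1,a); (5,2,a); (5,2,f); (7,2,f); (7,5,a); added nodes 10; added edges (7,5,f); (7,10,a); (10,1,f); (10,5,a); result: nodes: 1:c3, 5:app, 7:app, 8:c4, 9:app, 10:app edges: (7,5,f); (7,10,a); (9,7,f); (9,8,a); (10,1,f); (10,5,a)
final:
nodes: 1:c3, 5:app, 7:app, 8:c4, 9:app, 10:app
edges: (7,5,f); (7,10,a); (9,7,f); (9,8,a); (10,1,f); (10,5,a)


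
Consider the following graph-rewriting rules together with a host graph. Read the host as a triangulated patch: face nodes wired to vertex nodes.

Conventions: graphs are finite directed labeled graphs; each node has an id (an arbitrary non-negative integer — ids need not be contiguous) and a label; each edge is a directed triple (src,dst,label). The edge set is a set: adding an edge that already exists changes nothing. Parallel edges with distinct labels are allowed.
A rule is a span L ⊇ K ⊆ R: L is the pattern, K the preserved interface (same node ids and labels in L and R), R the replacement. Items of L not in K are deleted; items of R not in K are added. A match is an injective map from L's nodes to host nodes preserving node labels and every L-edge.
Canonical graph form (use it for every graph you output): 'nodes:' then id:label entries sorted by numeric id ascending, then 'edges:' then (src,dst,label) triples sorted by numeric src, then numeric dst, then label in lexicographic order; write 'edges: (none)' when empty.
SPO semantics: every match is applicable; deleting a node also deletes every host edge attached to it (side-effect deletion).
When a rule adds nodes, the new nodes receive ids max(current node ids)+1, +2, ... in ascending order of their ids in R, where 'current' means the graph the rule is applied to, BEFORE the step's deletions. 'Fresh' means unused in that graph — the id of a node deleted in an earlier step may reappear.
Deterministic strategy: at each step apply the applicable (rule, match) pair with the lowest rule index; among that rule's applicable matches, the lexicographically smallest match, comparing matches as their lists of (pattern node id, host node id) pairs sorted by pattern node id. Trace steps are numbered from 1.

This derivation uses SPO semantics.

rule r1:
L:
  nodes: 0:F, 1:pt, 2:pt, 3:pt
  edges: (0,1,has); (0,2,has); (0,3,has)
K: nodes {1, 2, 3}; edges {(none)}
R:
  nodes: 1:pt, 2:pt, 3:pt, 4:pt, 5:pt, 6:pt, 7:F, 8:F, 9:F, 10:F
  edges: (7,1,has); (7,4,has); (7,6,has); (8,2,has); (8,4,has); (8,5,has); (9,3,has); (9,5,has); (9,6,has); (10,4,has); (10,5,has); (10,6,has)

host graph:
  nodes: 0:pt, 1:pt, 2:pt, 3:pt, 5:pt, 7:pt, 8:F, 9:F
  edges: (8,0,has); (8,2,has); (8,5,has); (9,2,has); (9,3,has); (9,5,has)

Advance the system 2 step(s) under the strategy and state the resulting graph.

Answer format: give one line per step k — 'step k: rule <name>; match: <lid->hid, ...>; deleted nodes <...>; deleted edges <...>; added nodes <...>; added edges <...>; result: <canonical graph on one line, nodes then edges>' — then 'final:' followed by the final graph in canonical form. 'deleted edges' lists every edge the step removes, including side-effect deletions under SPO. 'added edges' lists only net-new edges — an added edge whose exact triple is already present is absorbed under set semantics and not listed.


step 1: rule r1; match: 0->8, 1->0, 2->2, 3->5; deleted nodes 8; deleted edges (8,0,has); (8,2,has); (8,5,has); added nodes 10, 11, 12, 13, 14, 15, 16; added edges (13,0,has); (13,10,has); (13,12,has); (14,2,has); (14,10,has); (14,11,has); (15,5,has); (15,11,has); (15,12,has); (16,10,has); (16,11,has); (16,12,has); result: nodes: 0:pt, 1:pt, 2:pt, 3:pt, 5:pt, 7:pt, 9:F, 10:pt, 11:pt, 12:pt, 13:F, 14:F, 15:F, 16:F edges: (9,2,has); (9,3,has); (9,5,has); (13,0,has); (13,10,has); (13,12,has); (14,2,has); (14,10,has); (14,11,has); (15,5,has); (15,11,has); (15,12,has); (16,10,has); (16,11,has); (16,12,has)
step 2: rule r1; match: 0->9, 1->2, 2->3, 3->5; deleted nodes 9; deleted edges (9,2,has); (9,3,has); (9,5,has); added nodes 17, 18, 19, 20, 21, 22, 23; added edges (20,2,has); (20,17,has); (20,19,has); (21,3,has); (21,17,has); (21,18,has); (22,5,has); (22,18,has); (22,19,has); (23,17,has); (23,18,has); (23,19,has); result: nodes: 0:pt, 1:pt, 2:pt, 3:pt, 5:pt, 7:pt, 10:pt, 11:pt, 12:pt, 13:F, 14:F, 15:F, 16:F, 17:pt, 18:pt, 19:pt, 20:F, 21:F, 22:F, 23:F edges: (13,0,has); (13,10,has); (13,12,has); (14,2,has); (14,10,has); (14,11,has); (15,5,has); (15,11,has); (15,12,has); (16,10,has); (16,11,has); (16,12,has); (20,2,has); (20,17,has); (20,19,has); (21,3,has); (21,17,has); (21,18,has); (22,5,has); (22,18,has); (22,19,has); (23,17,has); (23,18,has); (23,19,has)
final:
nodes: 0:pt, 1:pt, 2:pt, 3:pt, 5:pt, 7:pt, 10:pt, 11:pt, 12:pt, 13:F, 14:F, 15:F, 16:F, 17:pt, 18:pt, 19:pt, 20:F, 21:F, 22:F, 23:F
edges: (13,0,has); (13,10,has); (13,12,has); (14,2,has); (14,10,has); (14,11,has); (15,5,has); (15,11,has); (15,12,has); (16,10,has); (16,11,has); (16,12,has); (20,2,has); (20,17,has); (20,19,has); (21,3,has); (21,17,has); (21,18,has); (22,5,has); (22,18,has); (22,19,has); (23,17,has); (23,18,has); (23,19,has)


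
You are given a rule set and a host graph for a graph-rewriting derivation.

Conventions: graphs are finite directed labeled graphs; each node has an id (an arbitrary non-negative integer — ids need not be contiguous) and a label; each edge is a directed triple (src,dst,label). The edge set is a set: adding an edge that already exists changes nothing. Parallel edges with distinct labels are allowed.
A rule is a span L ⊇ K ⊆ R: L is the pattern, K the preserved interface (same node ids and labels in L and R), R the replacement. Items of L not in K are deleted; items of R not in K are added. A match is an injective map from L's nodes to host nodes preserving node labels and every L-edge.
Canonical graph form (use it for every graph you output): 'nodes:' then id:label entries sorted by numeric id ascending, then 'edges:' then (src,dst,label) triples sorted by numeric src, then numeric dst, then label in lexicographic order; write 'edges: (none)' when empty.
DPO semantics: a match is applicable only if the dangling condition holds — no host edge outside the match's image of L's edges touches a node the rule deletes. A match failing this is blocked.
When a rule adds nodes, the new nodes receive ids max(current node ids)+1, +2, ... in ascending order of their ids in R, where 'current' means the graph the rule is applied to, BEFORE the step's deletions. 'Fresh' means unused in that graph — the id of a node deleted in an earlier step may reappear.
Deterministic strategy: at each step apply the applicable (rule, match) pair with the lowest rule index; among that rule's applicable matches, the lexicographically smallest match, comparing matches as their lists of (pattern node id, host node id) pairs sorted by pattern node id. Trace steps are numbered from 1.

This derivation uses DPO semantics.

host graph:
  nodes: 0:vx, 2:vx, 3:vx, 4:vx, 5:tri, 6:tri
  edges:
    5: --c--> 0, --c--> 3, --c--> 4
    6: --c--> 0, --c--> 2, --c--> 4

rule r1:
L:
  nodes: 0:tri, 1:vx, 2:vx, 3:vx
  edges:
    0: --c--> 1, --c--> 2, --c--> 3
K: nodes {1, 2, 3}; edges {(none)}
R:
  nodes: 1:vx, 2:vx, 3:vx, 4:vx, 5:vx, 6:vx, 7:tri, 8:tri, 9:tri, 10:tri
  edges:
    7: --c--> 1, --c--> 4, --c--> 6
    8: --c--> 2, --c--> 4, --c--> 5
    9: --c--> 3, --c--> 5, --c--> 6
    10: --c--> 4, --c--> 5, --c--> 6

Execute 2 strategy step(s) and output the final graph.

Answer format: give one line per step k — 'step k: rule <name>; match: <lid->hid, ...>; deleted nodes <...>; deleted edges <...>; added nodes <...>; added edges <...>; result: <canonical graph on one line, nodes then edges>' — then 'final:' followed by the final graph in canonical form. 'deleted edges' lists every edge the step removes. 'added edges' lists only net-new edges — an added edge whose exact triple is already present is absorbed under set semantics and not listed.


step 1: rule r1; match: 0->5, 1->0, 2->3, 3->4; deleted nodes 5; deleted edges (5,0,c); (5,3,c); (5,4,c); added nodes 7, 8, 9, 10, 11, 12, 13; added edges (10,0,c); (10,7,c); (10,9,c); (11,3,c); (11,7,c); (11,8,c); (12,4,c); (12,8,c); (12,9,c); (13,7,c); (13,8,c); (13,9,c); result: nodes: 0:vx, 2:vx, 3:vx, 4:vx, 6:tri, 7:vx, 8:vx, 9:vx, 10:tri, 11:tri, 12:tri, 13:tri edges: (6,0,c); (6,2,c); (6,4,c); (10,0,c); (10,7,c); (10,9,c); (11,3,c); (11,7,c); (11,8,c); (12,4,c); (12,8,c); (12,9,c); (13,7,c); (13,8,c); (13,9,c)
step 2: rule r1; match: 0->6, 1->0, 2->2, 3->4; deleted nodes 6; deleted edges (6,0,c); (6,2,c); (6,4,c); added nodes 14, 15, 16, 17, 18, 19, 20; added edges (17,0,c); (17,14,c); (17,16,c); (18,2,c); (18,14,c); (18,15,c); (19,4,c); (19,15,c); (19,16,c); (20,14,c); (20,15,c); (20,16,c); result: nodes: 0:vx, 2:vx, 3:vx, 4:vx, 7:vx, 8:vx, 9:vx, 10:tri, 11:tri, 12:tri, 13:tri, 14:vx, 15:vx, 16:vx, 17:tri, 18:tri, 19:tri, 20:tri edges: (10,0,c); (10,7,c); (10,9,c); (11,3,c); (11,7,c); (11,8,c); (12,4,c); (12,8,c); (12,9,c); (13,7,c); (13,8,c); (13,9,c); (17,0,c); (17,14,c); (17,16,c); (18,2,c); (18,14,c); (18,15,c); (19,4,c); (19,15,c); (19,16,c); (20,14,c); (20,15,c); (20,16,c)
final:
nodes: 0:vx, 2:vx, 3:vx, 4:vx, 7:vx, 8:vx, 9:vx, 10:tri, 11:tri, 12:tri, 13:tri, 14:vx, 15:vx, 16:vx, 17:tri, 18:tri, 19:tri, 20:tri
edges: (10,0,c); (10,7,c); (10,9,c); (11,3,c); (11,7,c); (11,8,c); (12,4,c); (12,8,c); (12,9,c); (13,7,c); (13,8,c); (13,9,c); (17,0,c); (17,14,c); (17,16,c); (18,2,c); (18,14,c); (18,15,c); (19,4,c); (19,15,c); (19,16,c); (20,14,c); (20,15,c); (20,16,c)


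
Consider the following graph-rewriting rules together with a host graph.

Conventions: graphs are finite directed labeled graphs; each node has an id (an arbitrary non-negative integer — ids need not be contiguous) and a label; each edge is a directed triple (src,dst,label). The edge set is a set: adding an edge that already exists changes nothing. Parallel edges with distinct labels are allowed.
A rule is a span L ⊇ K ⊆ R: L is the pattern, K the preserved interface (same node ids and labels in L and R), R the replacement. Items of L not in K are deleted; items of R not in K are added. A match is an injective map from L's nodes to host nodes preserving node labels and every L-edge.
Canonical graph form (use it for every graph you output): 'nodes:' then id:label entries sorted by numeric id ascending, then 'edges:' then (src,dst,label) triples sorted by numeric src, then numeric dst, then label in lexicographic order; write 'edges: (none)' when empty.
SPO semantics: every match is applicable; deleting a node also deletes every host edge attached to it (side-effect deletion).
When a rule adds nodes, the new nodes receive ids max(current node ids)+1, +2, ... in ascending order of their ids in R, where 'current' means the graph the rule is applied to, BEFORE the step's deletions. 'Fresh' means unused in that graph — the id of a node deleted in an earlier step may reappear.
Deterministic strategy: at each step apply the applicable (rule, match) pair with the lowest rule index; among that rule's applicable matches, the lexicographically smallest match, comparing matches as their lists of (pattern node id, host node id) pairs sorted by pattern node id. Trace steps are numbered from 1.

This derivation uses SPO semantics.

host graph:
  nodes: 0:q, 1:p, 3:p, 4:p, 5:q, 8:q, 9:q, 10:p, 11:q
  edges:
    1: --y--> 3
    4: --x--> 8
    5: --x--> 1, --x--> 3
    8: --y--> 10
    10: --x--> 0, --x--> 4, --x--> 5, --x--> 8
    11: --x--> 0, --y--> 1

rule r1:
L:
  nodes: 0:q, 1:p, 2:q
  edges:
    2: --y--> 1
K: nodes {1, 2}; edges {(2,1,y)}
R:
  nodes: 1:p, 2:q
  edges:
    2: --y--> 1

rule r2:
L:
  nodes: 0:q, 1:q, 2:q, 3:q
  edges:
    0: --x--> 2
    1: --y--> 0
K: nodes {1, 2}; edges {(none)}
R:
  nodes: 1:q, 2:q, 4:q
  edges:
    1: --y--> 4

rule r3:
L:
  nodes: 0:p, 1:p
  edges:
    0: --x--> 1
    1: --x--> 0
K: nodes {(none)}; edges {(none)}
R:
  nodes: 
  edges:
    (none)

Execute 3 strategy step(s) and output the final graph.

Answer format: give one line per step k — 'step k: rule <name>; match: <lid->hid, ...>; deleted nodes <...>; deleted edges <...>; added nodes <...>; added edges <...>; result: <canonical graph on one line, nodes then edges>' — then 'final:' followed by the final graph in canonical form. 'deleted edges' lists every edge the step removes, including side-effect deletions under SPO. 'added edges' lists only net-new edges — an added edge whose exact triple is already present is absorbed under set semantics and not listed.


step 1: rule r1; match: 0->0, 1->1, 2->11; deleted nodes 0; deleted edges (10,0,x); (11,0,x); added nodes (none); added edges (none); result: nodes: 1:p, 3:p, 4:p, 5:q, 8:q, 9:q, 10:p, 11:q edges: (1,3,y); (4,8,x); (5,1,x); (5,3,x); (8,10,y); (10,4,x); (10,5,x); (10,8,x); (11,1,y)
step 2: rule r1; match: 0->5, 1->1, 2->11; deleted nodes 5; deleted edges (5,1,x); (5,3,x); (10,5,x); added nodes (none); added edges (none); result: nodes: 1:p, 3:p, 4:p, 8:q, 9:q, 10:p, 11:q edges: (1,3,y); (4,8,x); (8,10,y); (10,4,x); (10,8,x); (11,1,y)
step 3: rule r1; match: 0->8, 1->1, 2->11; deleted nodes 8; deleted edges (4,8,x); (8,10,y); (10,8,x); added nodes (none); added edges (none); result: nodes: 1:p, 3:p, 4:p, 9:q, 10:p, 11:q edges: (1,3,y); (10,4,x); (11,1,y)
final:
nodes: 1:p, 3:p, 4:p, 9:q, 10:p, 11:q
edges: (1,3,y); (10,4,x); (11,1,y)


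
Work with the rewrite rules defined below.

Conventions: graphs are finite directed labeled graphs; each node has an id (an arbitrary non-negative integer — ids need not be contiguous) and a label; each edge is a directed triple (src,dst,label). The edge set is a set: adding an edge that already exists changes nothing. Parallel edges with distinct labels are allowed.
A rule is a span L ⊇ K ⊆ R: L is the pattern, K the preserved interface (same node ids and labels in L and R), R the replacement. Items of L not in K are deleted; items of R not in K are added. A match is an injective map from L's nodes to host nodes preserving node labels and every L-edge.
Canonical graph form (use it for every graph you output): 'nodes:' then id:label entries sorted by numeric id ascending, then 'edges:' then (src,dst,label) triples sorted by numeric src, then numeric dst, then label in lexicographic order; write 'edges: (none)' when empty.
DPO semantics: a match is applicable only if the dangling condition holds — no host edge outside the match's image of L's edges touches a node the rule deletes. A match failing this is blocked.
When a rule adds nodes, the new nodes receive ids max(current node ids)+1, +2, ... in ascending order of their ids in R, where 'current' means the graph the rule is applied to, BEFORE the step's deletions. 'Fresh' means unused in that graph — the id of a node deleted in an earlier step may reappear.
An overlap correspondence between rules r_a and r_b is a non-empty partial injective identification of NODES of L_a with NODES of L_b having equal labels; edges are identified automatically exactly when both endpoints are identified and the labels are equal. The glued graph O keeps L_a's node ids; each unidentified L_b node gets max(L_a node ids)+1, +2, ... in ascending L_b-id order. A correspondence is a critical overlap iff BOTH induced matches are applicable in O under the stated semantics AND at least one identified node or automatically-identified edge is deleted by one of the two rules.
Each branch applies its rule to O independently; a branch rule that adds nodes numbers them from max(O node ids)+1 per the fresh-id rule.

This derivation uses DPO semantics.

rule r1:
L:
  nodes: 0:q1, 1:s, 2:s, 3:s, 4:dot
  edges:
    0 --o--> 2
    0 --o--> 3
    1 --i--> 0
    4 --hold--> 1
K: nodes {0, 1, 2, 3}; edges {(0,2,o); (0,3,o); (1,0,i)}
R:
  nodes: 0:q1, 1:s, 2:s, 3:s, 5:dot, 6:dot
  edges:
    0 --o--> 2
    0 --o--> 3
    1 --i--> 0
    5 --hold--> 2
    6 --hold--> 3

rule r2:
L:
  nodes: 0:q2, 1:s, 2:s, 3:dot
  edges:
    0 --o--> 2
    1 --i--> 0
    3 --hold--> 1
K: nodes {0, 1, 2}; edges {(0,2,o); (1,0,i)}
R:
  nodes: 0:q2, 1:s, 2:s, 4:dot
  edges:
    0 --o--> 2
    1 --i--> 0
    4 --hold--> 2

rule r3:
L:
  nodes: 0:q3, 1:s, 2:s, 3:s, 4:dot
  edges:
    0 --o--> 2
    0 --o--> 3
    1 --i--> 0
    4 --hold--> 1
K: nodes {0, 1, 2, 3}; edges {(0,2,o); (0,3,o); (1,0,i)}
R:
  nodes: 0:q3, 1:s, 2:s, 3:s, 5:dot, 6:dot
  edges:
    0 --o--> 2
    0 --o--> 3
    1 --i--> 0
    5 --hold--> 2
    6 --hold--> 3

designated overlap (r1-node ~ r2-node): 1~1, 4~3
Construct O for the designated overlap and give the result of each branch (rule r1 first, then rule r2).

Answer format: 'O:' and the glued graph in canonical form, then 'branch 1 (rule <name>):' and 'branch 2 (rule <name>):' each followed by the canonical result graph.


O:
nodes: 0:q1, 1:s, 2:s, 3:s, 4:dot, 5:q2, 6:s
edges: (0,2,o); (0,3,o); (1,0,i); (1,5,i); (4,1,hold); (5,6,o)
branch 1 (rule r1):
nodes: 0:q1, 1:s, 2:s, 3:s, 5:q2, 6:s, 7:dot, 8:dot
edges: (0,2,o); (0,3,o); (1,0,i); (1,5,i); (5,6,o); (7,2,hold); (8,3,hold)
branch 2 (rule r2):
nodes: 0:q1, 1:s, 2:s, 3:s, 5:q2, 6:s, 7:dot
edges: (0,2,o); (0,3,o); (1,0,i); (1,5,i); (5,6,o); (7,6,hold)


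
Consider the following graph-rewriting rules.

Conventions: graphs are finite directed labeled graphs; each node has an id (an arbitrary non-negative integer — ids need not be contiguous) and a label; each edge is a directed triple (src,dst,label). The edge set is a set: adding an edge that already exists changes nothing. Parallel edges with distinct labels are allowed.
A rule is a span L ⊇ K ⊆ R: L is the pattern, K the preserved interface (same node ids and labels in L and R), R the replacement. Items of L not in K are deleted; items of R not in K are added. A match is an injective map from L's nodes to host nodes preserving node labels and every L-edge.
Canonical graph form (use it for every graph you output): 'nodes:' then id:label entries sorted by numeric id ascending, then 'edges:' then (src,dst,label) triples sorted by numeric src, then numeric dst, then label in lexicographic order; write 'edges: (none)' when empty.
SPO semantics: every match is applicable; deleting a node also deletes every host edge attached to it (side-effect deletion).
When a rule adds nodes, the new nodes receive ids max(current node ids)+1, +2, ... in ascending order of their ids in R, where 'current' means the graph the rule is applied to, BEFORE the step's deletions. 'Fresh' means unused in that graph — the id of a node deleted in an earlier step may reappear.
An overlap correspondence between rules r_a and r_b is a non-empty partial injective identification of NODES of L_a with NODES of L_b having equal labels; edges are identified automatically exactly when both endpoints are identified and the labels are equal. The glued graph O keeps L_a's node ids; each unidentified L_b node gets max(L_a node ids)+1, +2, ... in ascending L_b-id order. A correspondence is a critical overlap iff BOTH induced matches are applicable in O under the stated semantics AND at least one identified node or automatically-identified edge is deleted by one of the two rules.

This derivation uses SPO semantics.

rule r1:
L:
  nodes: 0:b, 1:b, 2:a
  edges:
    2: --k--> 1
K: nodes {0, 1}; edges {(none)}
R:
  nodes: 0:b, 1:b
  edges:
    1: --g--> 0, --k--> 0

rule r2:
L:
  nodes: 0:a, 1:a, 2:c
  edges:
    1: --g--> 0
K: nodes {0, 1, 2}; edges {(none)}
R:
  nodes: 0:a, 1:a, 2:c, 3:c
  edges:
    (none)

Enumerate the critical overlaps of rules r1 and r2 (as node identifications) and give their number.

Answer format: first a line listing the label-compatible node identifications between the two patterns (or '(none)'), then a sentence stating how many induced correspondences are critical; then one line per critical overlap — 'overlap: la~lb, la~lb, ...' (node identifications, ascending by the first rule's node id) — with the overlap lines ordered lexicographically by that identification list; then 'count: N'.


label-compatible node identifications between L(r1) and L(r2): 2~0, 2~1
2 of the induced correspondences are critical overlaps of r1 and r2.
overlap: 2~0
overlap: 2~1
count: 2


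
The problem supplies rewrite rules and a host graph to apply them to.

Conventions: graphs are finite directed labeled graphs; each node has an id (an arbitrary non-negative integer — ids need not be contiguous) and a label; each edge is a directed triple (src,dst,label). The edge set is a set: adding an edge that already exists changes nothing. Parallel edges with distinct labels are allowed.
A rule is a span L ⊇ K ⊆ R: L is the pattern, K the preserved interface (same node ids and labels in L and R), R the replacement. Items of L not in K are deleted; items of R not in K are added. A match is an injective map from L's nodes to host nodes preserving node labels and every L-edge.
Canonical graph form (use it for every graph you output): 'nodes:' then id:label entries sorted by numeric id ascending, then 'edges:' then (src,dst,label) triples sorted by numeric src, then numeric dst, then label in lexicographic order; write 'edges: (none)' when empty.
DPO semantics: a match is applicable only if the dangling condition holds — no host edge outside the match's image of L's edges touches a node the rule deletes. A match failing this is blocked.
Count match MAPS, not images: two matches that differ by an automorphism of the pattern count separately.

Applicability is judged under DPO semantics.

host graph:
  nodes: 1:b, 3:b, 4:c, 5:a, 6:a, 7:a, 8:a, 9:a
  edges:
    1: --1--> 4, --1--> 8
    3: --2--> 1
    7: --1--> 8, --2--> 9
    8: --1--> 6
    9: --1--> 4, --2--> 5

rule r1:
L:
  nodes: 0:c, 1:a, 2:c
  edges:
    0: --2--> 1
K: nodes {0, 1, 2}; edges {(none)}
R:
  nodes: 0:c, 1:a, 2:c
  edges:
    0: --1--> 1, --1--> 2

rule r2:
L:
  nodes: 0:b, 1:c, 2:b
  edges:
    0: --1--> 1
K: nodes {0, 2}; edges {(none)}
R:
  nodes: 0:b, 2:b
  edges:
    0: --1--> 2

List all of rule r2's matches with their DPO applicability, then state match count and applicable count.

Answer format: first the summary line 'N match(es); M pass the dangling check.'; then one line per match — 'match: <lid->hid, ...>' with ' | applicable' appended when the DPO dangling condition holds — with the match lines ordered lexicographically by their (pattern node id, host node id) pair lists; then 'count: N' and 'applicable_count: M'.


1 match(es); 0 pass the dangling check.
match: 0->1, 1->4, 2->3
count: 1
applicable_count: 0


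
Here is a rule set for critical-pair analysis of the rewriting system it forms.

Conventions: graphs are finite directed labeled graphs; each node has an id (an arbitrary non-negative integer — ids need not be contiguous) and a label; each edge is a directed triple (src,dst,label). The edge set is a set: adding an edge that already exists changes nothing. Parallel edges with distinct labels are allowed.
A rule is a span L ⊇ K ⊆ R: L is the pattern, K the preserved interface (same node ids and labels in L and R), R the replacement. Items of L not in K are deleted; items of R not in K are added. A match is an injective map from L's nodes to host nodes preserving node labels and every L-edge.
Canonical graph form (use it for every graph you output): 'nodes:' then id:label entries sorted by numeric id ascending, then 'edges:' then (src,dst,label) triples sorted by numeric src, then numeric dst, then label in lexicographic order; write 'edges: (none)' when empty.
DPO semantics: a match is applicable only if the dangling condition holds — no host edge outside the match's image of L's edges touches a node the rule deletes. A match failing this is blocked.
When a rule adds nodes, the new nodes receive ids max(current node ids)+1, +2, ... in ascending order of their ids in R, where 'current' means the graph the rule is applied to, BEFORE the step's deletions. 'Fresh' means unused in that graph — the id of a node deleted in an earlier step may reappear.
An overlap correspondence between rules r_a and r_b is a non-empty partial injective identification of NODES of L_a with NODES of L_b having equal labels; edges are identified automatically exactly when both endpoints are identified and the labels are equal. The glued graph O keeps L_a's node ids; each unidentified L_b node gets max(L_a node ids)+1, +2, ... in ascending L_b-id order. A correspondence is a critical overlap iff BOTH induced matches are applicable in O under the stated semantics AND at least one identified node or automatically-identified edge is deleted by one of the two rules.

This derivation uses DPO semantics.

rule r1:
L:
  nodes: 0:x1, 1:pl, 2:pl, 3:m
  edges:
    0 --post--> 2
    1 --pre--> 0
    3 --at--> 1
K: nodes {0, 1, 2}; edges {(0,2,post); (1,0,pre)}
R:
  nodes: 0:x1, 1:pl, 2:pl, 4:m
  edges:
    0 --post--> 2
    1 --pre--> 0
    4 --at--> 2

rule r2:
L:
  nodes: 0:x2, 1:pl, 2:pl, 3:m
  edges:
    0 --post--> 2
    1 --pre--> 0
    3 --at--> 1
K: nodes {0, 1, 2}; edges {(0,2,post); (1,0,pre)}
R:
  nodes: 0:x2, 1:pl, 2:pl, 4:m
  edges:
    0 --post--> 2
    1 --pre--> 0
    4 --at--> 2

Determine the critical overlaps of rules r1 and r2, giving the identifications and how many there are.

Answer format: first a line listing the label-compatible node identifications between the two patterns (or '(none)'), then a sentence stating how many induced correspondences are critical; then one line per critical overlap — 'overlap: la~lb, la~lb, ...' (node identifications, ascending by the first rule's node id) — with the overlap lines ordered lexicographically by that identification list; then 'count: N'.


label-compatible node identifications between L(r1) and L(r2): 1~1, 1~2, 2~1, 2~2, 3~3
2 of the induced correspondences are critical overlaps of r1 and r2.
overlap: 1~1, 2~2, 3~3
overlap: 1~1, 3~3
count: 2


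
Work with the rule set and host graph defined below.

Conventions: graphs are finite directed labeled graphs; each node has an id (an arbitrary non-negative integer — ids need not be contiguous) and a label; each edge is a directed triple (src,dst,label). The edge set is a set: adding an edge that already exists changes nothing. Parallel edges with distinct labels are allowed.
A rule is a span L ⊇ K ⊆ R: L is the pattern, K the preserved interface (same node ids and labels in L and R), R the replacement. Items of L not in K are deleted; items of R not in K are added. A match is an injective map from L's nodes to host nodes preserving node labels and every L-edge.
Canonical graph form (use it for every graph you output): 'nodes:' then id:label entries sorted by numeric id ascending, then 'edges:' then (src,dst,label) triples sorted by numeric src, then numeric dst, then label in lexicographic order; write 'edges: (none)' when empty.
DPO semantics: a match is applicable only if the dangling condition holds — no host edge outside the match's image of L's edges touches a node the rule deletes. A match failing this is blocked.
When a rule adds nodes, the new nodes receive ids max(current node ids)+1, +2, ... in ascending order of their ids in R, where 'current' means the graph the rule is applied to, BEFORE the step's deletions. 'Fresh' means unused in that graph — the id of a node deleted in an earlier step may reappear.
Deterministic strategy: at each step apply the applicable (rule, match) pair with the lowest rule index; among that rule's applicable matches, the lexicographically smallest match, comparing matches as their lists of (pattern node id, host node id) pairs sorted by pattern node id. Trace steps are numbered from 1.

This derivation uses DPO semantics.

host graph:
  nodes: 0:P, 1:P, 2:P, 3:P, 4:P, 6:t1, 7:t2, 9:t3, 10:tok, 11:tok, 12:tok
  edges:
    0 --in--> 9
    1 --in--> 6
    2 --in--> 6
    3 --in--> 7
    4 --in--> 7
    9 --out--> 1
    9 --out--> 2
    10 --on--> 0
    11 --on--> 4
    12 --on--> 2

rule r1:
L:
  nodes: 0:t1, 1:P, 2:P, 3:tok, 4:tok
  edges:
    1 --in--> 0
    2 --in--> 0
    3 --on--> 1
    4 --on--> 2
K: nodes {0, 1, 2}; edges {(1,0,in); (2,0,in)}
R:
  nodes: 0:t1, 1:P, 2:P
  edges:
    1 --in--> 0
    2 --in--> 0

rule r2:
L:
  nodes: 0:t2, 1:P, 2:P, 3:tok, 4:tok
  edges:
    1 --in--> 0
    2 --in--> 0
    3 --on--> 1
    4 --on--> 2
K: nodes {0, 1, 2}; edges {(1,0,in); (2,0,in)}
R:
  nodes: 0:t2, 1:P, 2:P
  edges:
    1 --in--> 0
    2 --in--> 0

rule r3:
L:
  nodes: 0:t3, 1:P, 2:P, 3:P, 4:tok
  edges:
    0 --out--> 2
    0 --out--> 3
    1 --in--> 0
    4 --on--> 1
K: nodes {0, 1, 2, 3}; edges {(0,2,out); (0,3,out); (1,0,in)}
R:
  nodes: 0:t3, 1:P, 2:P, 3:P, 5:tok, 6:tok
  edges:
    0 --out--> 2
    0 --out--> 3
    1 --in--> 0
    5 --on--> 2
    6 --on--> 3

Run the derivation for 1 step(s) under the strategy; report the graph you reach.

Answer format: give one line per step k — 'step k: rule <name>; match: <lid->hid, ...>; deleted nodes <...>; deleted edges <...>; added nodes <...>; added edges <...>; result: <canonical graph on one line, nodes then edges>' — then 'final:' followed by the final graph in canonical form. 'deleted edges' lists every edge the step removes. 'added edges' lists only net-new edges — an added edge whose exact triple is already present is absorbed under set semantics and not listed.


step 1: rule r3; match: 0->9, 1->0, 2->1, 3->2, 4->10; deleted nodes 10; deleted edges (10,0,on); added nodes 13, 14; added edges (13,1,on); (14,2,on); result: nodes: 0:P, 1:P, 2:P, 3:P, 4:P, 6:t1, 7:t2, 9:t3, 11:tok, 12:tok, 13:tok, 14:tok edges: (0,9,in); (1,6,in); (2,6,in); (3,7,in); (4,7,in); (9,1,out); (9,2,out); (11,4,on); (12,2,on); (13,1,on); (14,2,on)
final:
nodes: 0:P, 1:P, 2:P, 3:P, 4:P, 6:t1, 7:t2, 9:t3, 11:tok, 12:tok, 13:tok, 14:tok
edges: (0,9,in); (1,6,in); (2,6,in); (3,7,in); (4,7,in); (9,1,out); (9,2,out); (11,4,on); (12,2,on); (13,1,on); (14,2,on)
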